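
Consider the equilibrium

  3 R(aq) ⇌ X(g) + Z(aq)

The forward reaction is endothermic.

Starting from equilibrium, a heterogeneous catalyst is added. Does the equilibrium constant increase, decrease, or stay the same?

The equilibrium constant depends only on temperature. This perturbation changes neither the position of equilibrium nor K.

unchanged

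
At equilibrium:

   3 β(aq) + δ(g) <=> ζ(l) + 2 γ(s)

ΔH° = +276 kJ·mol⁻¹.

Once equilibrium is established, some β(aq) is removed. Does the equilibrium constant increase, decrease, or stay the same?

The equilibrium constant depends only on temperature. This perturbation may move the position of equilibrium, but since T is unchanged, K itself is unchanged.

unchanged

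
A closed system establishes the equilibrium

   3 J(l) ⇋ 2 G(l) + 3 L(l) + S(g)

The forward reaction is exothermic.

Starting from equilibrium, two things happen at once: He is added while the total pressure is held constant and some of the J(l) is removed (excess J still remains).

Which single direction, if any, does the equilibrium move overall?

Adding inert gas at constant total pressure expands the volume and lowers every reacting partial pressure. With Δn_gas = 1 − 0 = +1, Q moves away from K toward the side with fewer gas moles, so the system shifts toward the side with more gas moles — to the right.
J is a pure liquid; its activity is 1 regardless of amount, so Q is unaffected — no shift from this change.
Only the nonzero effect(s) matter; the net shift is to the right.

right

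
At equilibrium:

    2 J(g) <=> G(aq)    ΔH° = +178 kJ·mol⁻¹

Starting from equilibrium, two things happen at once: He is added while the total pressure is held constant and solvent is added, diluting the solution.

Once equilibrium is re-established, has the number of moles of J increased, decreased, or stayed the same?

cannot be determined

Adding inert gas at constant total pressure expands the volume and lowers every reacting partial pressure. With Δn_gas = 0 − 2 = -2, Q moves away from K toward the side with fewer gas moles, so the system shifts toward the side with more gas moles — to the left.
Dilution lowers every aqueous concentration by the same factor. Δn_aq = 1 − 0 = +1, so the system shifts toward the side with more dissolved moles — to the right.
The two effects oppose each other, so the net shift — and hence the change in J — cannot be determined from the given information.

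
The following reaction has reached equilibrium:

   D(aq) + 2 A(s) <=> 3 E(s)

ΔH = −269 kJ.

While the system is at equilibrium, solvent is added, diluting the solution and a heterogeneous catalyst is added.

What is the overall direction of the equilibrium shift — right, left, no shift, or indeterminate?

Dilution lowers every aqueous concentration by the same factor. Δn_aq = 0 − 1 = -1, so the system shifts toward the side with more dissolved moles — to the left.
A catalyst speeds both forward and reverse rates equally; it changes neither Q nor K — no shift from this change.
Only the nonzero effect(s) matter; the net shift is to the left.

left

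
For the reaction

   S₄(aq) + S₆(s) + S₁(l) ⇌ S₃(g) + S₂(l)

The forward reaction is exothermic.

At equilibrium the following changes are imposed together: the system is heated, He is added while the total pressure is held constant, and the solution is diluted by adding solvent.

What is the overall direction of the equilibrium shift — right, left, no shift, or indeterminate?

cannot be determined

The forward reaction is exothermic. Raising T favours the endothermic direction — shift to the left.
Adding inert gas at constant total pressure expands the volume and lowers every reacting partial pressure. With Δn_gas = 1 − 0 = +1, Q moves away from K toward the side with fewer gas moles, so the system shifts toward the side with more gas moles — to the right.
Dilution lowers every aqueous concentration by the same factor. Δn_aq = 0 − 1 = -1, so the system shifts toward the side with more dissolved moles — to the left.
The individual effects push in opposite directions; without quantitative information the net direction cannot be determined.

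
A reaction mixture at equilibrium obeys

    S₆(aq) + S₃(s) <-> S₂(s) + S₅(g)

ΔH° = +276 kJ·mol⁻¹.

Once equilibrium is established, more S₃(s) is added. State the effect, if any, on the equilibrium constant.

The equilibrium constant depends only on temperature. This perturbation changes neither the position of equilibrium nor K.

unchanged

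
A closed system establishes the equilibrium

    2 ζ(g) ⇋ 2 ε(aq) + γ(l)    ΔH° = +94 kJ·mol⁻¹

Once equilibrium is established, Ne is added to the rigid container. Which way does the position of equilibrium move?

no shift

At constant volume, adding an inert gas leaves every reacting species' partial pressure unchanged, so Q is unchanged — no shift from this change.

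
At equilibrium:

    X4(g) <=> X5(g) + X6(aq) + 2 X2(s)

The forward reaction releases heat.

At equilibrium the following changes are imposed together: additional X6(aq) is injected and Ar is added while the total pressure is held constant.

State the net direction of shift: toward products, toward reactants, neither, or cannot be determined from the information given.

Adding X6 (aq), a product, drives the reaction to the left.
Adding inert gas at constant total pressure expands the volume, scaling every reacting partial pressure by the same factor. Δn_gas = 1 − 1 = 0, so Q is unchanged — no shift.
Only the nonzero effect(s) matter; the net shift is to the left.

left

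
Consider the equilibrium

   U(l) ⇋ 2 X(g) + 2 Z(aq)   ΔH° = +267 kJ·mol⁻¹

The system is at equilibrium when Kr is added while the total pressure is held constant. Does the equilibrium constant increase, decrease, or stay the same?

unchanged

The equilibrium constant depends only on temperature. This perturbation may move the position of equilibrium, but since T is unchanged, K itself is unchanged.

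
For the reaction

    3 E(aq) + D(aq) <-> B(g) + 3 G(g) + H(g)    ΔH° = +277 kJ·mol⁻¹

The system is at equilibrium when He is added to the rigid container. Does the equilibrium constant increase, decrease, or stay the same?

unchanged

The equilibrium constant depends only on temperature. This perturbation changes neither the position of equilibrium nor K.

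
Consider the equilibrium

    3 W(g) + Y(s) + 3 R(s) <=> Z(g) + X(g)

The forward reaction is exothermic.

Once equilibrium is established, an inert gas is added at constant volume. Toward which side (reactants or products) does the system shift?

no shift

At constant volume, adding an inert gas leaves every reacting species' partial pressure unchanged, so Q is unchanged — no shift from this change.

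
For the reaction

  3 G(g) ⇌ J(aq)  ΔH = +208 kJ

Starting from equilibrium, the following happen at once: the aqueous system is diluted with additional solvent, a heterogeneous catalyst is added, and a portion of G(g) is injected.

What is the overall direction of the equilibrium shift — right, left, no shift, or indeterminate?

Dilution lowers every aqueous concentration by the same factor. Δn_aq = 1 − 0 = +1, so the system shifts toward the side with more dissolved moles — to the right.
A catalyst speeds both forward and reverse rates equally; it changes neither Q nor K — no shift from this change.
Adding G (g), a reactant, drives the reaction to the right.
Only the nonzero effect(s) matter; the net shift is to the right.

right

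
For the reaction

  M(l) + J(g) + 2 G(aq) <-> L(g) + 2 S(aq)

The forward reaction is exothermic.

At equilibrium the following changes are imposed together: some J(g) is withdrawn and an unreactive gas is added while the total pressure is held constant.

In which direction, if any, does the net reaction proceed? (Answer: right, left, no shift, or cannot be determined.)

left

Removing J (g), a reactant, drives the reaction to the left.
Adding inert gas at constant total pressure expands the volume, scaling every reacting partial pressure by the same factor. Δn_gas = 1 − 1 = 0, so Q is unchanged — no shift.
Only the nonzero effect(s) matter; the net shift is to the left.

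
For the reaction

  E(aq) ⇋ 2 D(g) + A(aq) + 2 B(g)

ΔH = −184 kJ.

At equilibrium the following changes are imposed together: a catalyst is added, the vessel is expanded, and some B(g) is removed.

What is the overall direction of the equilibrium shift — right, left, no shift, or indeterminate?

right

A catalyst speeds both forward and reverse rates equally; it changes neither Q nor K — no shift from this change.
Gas moles: reactants 0, products 4 (Δn_gas = +4). Expansion shifts the system toward the side with more moles of gas — to the right.
Removing B (g), a product, drives the reaction to the right.
Only the nonzero effect(s) matter; the net shift is to the right.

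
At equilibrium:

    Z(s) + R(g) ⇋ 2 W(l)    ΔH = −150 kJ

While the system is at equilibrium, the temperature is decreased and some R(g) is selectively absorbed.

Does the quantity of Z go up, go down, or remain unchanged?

The forward reaction is exothermic. Lowering T favours the exothermic direction — shift to the right.
Removing R (g), a reactant, drives the reaction to the left.
The two effects oppose each other, so the net shift — and hence the change in Z — cannot be determined from the given information.

cannot be determined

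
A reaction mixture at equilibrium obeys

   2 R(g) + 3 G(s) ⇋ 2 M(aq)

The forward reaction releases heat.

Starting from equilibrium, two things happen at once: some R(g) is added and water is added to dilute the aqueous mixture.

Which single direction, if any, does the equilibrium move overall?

right

Adding R (g), a reactant, drives the reaction to the right.
Dilution lowers every aqueous concentration by the same factor. Δn_aq = 2 − 0 = +2, so the system shifts toward the side with more dissolved moles — to the right.
All effects act in the same direction — net shift to the right.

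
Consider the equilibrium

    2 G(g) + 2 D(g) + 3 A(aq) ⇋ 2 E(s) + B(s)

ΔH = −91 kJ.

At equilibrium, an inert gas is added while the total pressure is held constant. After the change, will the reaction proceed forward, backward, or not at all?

Adding inert gas at constant total pressure expands the volume and lowers every reacting partial pressure. With Δn_gas = 0 − 4 = -4, Q moves away from K toward the side with fewer gas moles, so the system shifts toward the side with more gas moles — to the left.

left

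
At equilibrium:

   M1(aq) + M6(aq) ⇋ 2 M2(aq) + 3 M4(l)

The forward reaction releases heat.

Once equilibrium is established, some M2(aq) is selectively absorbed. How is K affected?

The equilibrium constant depends only on temperature. This perturbation may move the position of equilibrium, but since T is unchanged, K itself is unchanged.

unchanged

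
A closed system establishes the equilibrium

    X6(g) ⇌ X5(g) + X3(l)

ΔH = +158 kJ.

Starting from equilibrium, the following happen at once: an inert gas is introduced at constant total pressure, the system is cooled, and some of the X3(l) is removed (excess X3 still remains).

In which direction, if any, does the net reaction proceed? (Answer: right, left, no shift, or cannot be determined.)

left

Adding inert gas at constant total pressure expands the volume, scaling every reacting partial pressure by the same factor. Δn_gas = 1 − 1 = 0, so Q is unchanged — no shift.
The forward reaction is endothermic. Lowering T favours the exothermic direction — shift to the left.
X3 is a pure liquid; its activity is 1 regardless of amount, so Q is unaffected — no shift from this change.
Only the nonzero effect(s) matter; the net shift is to the left.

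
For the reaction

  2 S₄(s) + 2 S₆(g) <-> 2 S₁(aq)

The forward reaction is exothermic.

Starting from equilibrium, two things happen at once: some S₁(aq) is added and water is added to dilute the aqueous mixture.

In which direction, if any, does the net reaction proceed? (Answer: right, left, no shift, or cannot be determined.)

cannot be determined

Adding S₁ (aq), a product, drives the reaction to the left.
Dilution lowers every aqueous concentration by the same factor. Δn_aq = 2 − 0 = +2, so the system shifts toward the side with more dissolved moles — to the right.
The individual effects push in opposite directions; without quantitative information the net direction cannot be determined.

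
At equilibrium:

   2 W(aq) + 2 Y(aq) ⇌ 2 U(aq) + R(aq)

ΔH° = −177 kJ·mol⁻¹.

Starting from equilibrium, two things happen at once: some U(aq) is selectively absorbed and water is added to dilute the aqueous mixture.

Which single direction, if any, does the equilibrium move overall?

Removing U (aq), a product, drives the reaction to the right.
Dilution lowers every aqueous concentration by the same factor. Δn_aq = 3 − 4 = -1, so the system shifts toward the side with more dissolved moles — to the left.
The individual effects push in opposite directions; without quantitative information the net direction cannot be determined.

cannot be determined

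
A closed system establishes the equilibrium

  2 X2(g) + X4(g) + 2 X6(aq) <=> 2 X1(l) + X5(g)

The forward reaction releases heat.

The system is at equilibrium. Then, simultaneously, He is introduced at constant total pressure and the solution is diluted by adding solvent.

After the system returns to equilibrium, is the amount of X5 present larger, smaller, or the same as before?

decreases

Adding inert gas at constant total pressure expands the volume and lowers every reacting partial pressure. With Δn_gas = 1 − 3 = -2, Q moves away from K toward the side with fewer gas moles, so the system shifts toward the side with more gas moles — to the left.
Dilution lowers every aqueous concentration by the same factor. Δn_aq = 0 − 2 = -2, so the system shifts toward the side with more dissolved moles — to the left.
The net shift is to the left. X5 is a product, so its amount decreases.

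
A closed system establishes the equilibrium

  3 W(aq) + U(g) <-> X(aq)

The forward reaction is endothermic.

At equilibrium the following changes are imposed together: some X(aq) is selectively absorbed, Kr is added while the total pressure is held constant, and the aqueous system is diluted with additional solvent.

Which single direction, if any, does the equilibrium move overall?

Removing X (aq), a product, drives the reaction to the right.
Adding inert gas at constant total pressure expands the volume and lowers every reacting partial pressure. With Δn_gas = 0 − 1 = -1, Q moves away from K toward the side with fewer gas moles, so the system shifts toward the side with more gas moles — to the left.
Dilution lowers every aqueous concentration by the same factor. Δn_aq = 1 − 3 = -2, so the system shifts toward the side with more dissolved moles — to the left.
The individual effects push in opposite directions; without quantitative information the net direction cannot be determined.

cannot be determined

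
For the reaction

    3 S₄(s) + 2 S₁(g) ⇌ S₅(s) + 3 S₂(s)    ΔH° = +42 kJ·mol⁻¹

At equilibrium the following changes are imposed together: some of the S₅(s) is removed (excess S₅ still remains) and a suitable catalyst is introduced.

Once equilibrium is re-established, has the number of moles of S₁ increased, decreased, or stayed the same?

S₅ is a pure solid; its activity is 1 regardless of amount, so Q is unaffected — no shift from this change.
A catalyst speeds both forward and reverse rates equally; it changes neither Q nor K — no shift from this change.
No net shift occurs, so the amount of S₁ is unchanged.

unchanged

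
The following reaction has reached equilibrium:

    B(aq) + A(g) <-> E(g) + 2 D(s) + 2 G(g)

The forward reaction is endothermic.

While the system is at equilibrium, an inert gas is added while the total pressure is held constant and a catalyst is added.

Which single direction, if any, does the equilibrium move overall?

Adding inert gas at constant total pressure expands the volume and lowers every reacting partial pressure. With Δn_gas = 3 − 1 = +2, Q moves away from K toward the side with fewer gas moles, so the system shifts toward the side with more gas moles — to the right.
A catalyst speeds both forward and reverse rates equally; it changes neither Q nor K — no shift from this change.
Only the nonzero effect(s) matter; the net shift is to the right.

right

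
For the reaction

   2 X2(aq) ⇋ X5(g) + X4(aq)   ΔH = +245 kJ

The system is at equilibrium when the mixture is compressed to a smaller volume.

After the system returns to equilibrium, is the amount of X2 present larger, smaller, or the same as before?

Gas moles: reactants 0, products 1 (Δn_gas = +1). Compression shifts the system toward the side with fewer moles of gas — to the left.
The net shift is to the left. X2 is a reactant, so its amount increases.

increases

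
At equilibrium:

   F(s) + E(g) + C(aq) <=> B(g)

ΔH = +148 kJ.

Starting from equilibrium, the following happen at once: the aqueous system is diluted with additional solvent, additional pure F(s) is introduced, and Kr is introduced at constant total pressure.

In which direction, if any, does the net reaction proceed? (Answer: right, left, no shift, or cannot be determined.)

Dilution lowers every aqueous concentration by the same factor. Δn_aq = 0 − 1 = -1, so the system shifts toward the side with more dissolved moles — to the left.
F is a pure solid; its activity is 1 regardless of amount, so Q is unaffected — no shift from this change.
Adding inert gas at constant total pressure expands the volume, scaling every reacting partial pressure by the same factor. Δn_gas = 1 − 1 = 0, so Q is unchanged — no shift.
Only the nonzero effect(s) matter; the net shift is to the left.

left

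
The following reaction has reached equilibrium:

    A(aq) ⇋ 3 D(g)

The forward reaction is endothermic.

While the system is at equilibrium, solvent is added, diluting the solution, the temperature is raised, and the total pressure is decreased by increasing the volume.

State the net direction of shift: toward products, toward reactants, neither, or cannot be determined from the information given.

Dilution lowers every aqueous concentration by the same factor. Δn_aq = 0 − 1 = -1, so the system shifts toward the side with more dissolved moles — to the left.
The forward reaction is endothermic. Raising T favours the endothermic direction — shift to the right.
Gas moles: reactants 0, products 3 (Δn_gas = +3). Expansion shifts the system toward the side with more moles of gas — to the right.
The individual effects push in opposite directions; without quantitative information the net direction cannot be determined.

cannot be determined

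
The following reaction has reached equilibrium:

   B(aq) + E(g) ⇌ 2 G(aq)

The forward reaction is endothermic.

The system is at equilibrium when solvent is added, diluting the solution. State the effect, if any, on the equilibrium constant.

The equilibrium constant depends only on temperature. This perturbation may move the position of equilibrium, but since T is unchanged, K itself is unchanged.

unchanged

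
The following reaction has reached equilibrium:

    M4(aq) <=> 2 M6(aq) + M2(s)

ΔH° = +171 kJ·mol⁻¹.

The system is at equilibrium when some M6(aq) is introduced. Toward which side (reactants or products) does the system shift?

left

Adding M6 (aq), a product, drives the reaction to the left.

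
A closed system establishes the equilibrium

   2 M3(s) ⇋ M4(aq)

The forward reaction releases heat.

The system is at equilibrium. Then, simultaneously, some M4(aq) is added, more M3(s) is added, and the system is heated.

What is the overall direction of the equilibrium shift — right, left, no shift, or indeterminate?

left

Adding M4 (aq), a product, drives the reaction to the left.
M3 is a pure solid; its activity is 1 regardless of amount, so Q is unaffected — no shift from this change.
The forward reaction is exothermic. Raising T favours the endothermic direction — shift to the left.
Only the nonzero effect(s) matter; the net shift is to the left.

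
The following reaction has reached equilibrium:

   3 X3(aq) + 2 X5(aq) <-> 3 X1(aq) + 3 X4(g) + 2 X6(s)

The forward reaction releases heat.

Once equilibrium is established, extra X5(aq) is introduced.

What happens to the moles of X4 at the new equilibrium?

Adding X5 (aq), a reactant, drives the reaction to the right.
The net shift is to the right. X4 is a product, so its amount increases.

increases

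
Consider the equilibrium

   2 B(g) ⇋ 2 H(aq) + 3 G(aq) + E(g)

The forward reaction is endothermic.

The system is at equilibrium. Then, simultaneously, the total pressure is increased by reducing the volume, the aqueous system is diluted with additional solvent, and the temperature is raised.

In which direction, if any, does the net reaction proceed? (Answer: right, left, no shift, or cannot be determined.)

right

Gas moles: reactants 2, products 1 (Δn_gas = -1). Compression shifts the system toward the side with fewer moles of gas — to the right.
Dilution lowers every aqueous concentration by the same factor. Δn_aq = 5 − 0 = +5, so the system shifts toward the side with more dissolved moles — to the right.
The forward reaction is endothermic. Raising T favours the endothermic direction — shift to the right.
All effects act in the same direction — net shift to the right.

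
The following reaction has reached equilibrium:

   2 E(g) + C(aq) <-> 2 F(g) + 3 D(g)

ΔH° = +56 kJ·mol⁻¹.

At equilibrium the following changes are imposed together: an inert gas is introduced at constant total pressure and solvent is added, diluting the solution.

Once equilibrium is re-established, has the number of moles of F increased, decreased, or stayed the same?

cannot be determined

Adding inert gas at constant total pressure expands the volume and lowers every reacting partial pressure. With Δn_gas = 5 − 2 = +3, Q moves away from K toward the side with fewer gas moles, so the system shifts toward the side with more gas moles — to the right.
Dilution lowers every aqueous concentration by the same factor. Δn_aq = 0 − 1 = -1, so the system shifts toward the side with more dissolved moles — to the left.
The two effects oppose each other, so the net shift — and hence the change in F — cannot be determined from the given information.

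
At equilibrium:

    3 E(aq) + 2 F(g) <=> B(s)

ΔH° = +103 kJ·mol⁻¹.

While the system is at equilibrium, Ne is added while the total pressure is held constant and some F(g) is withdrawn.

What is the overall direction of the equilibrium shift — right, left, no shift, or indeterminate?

left

Adding inert gas at constant total pressure expands the volume and lowers every reacting partial pressure. With Δn_gas = 0 − 2 = -2, Q moves away from K toward the side with fewer gas moles, so the system shifts toward the side with more gas moles — to the left.
Removing F (g), a reactant, drives the reaction to the left.
All effects act in the same direction — net shift to the left.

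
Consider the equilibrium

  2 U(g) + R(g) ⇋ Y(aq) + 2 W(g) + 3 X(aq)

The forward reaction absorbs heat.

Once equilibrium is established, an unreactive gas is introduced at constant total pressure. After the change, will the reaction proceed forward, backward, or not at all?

Adding inert gas at constant total pressure expands the volume and lowers every reacting partial pressure. With Δn_gas = 2 − 3 = -1, Q moves away from K toward the side with fewer gas moles, so the system shifts toward the side with more gas moles — to the left.

left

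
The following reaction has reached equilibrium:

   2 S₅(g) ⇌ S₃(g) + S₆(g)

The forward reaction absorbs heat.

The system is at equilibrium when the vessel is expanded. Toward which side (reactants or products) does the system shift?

Gas moles: reactants 2, products 2. Δn_gas = 0, so a volume change leaves Q equal to K — no shift from this change.

no shift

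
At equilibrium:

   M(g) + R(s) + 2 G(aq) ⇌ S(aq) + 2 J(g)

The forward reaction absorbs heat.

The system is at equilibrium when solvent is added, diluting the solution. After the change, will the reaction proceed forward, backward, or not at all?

left

Dilution lowers every aqueous concentration by the same factor. Δn_aq = 1 − 2 = -1, so the system shifts toward the side with more dissolved moles — to the left.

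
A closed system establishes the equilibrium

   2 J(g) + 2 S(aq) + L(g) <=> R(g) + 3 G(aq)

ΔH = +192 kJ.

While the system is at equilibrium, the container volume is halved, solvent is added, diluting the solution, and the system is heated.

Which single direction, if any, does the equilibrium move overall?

Gas moles: reactants 3, products 1 (Δn_gas = -2). Compression shifts the system toward the side with fewer moles of gas — to the right.
Dilution lowers every aqueous concentration by the same factor. Δn_aq = 3 − 2 = +1, so the system shifts toward the side with more dissolved moles — to the right.
The forward reaction is endothermic. Raising T favours the endothermic direction — shift to the right.
All effects act in the same direction — net shift to the right.

right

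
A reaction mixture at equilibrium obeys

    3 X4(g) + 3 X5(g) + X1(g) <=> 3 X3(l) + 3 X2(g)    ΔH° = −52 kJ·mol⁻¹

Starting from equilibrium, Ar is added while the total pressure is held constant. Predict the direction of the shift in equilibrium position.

left

Adding inert gas at constant total pressure expands the volume and lowers every reacting partial pressure. With Δn_gas = 3 − 7 = -4, Q moves away from K toward the side with fewer gas moles, so the system shifts toward the side with more gas moles — to the left.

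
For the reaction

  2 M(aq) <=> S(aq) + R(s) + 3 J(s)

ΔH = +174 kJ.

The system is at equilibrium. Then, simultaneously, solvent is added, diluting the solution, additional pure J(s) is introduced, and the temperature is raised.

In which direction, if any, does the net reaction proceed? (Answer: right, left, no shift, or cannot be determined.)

Dilution lowers every aqueous concentration by the same factor. Δn_aq = 1 − 2 = -1, so the system shifts toward the side with more dissolved moles — to the left.
J is a pure solid; its activity is 1 regardless of amount, so Q is unaffected — no shift from this change.
The forward reaction is endothermic. Raising T favours the endothermic direction — shift to the right.
The individual effects push in opposite directions; without quantitative information the net direction cannot be determined.

cannot be determined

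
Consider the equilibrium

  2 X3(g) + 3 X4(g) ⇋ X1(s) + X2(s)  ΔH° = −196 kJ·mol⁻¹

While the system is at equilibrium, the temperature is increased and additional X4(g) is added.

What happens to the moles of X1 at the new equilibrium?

cannot be determined

The forward reaction is exothermic. Raising T favours the endothermic direction — shift to the left.
Adding X4 (g), a reactant, drives the reaction to the right.
The two effects oppose each other, so the net shift — and hence the change in X1 — cannot be determined from the given information.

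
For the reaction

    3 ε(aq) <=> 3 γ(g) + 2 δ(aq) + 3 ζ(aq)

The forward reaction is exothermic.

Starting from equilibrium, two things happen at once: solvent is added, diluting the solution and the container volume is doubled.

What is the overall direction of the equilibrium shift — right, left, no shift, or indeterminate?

Dilution lowers every aqueous concentration by the same factor. Δn_aq = 5 − 3 = +2, so the system shifts toward the side with more dissolved moles — to the right.
Gas moles: reactants 0, products 3 (Δn_gas = +3). Expansion shifts the system toward the side with more moles of gas — to the right.
All effects act in the same direction — net shift to the right.

right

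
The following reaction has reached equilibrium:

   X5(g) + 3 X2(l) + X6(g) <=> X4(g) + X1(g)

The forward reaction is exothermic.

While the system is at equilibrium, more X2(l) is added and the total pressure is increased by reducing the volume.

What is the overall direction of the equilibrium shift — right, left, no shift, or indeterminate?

X2 is a pure liquid; its activity is 1 regardless of amount, so Q is unaffected — no shift from this change.
Gas moles: reactants 2, products 2. Δn_gas = 0, so a volume change leaves Q equal to K — no shift from this change.
None of the changes alters Q relative to K, so there is no net shift.

no shift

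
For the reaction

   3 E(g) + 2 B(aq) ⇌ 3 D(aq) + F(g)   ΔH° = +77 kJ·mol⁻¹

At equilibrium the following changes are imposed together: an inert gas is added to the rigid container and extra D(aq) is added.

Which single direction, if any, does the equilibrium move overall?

left

At constant volume, adding an inert gas leaves every reacting species' partial pressure unchanged, so Q is unchanged — no shift from this change.
Adding D (aq), a product, drives the reaction to the left.
Only the nonzero effect(s) matter; the net shift is to the left.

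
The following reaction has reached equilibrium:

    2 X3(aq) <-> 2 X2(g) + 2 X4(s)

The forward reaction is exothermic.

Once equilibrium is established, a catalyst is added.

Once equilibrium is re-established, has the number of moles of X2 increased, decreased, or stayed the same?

A catalyst speeds both forward and reverse rates equally; it changes neither Q nor K — no shift from this change.
No net shift occurs, so the amount of X2 is unchanged.

unchanged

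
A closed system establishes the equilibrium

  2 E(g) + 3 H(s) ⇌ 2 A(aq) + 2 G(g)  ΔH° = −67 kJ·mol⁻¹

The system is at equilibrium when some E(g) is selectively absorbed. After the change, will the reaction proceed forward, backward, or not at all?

Removing E (g), a reactant, drives the reaction to the left.

left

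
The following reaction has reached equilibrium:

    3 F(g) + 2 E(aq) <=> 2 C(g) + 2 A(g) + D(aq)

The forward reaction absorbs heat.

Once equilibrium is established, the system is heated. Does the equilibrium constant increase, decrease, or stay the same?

increases

K depends on temperature via the van 't Hoff relation. The forward reaction is endothermic, so raising T increases K.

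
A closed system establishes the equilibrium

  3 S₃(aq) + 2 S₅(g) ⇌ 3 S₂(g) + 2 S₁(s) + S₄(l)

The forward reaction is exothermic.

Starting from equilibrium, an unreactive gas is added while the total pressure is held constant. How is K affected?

unchanged

The equilibrium constant depends only on temperature. This perturbation may move the position of equilibrium, but since T is unchanged, K itself is unchanged.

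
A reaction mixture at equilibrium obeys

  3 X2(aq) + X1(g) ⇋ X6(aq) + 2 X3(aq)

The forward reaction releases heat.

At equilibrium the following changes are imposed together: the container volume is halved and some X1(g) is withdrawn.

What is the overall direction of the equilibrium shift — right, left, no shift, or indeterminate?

cannot be determined

Gas moles: reactants 1, products 0 (Δn_gas = -1). Compression shifts the system toward the side with fewer moles of gas — to the right.
Removing X1 (g), a reactant, drives the reaction to the left.
The individual effects push in opposite directions; without quantitative information the net direction cannot be determined.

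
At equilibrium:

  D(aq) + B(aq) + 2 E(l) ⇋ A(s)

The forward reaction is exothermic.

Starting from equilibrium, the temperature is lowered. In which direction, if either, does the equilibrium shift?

right

The forward reaction is exothermic. Lowering T favours the exothermic direction — shift to the right.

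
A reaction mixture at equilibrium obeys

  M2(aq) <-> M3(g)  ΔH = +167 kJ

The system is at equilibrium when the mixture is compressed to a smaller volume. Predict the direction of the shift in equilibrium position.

Gas moles: reactants 0, products 1 (Δn_gas = +1). Compression shifts the system toward the side with fewer moles of gas — to the left.

left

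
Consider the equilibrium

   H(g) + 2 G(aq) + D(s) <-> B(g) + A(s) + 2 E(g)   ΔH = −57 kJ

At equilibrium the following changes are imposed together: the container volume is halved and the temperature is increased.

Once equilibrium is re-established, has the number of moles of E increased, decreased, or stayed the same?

decreases

Gas moles: reactants 1, products 3 (Δn_gas = +2). Compression shifts the system toward the side with fewer moles of gas — to the left.
The forward reaction is exothermic. Raising T favours the endothermic direction — shift to the left.
The net shift is to the left. E is a product, so its amount decreases.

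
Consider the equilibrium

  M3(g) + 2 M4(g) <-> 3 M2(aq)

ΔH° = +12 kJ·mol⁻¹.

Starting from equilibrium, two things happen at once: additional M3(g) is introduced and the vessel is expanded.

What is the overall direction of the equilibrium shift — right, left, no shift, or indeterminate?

cannot be determined

Adding M3 (g), a reactant, drives the reaction to the right.
Gas moles: reactants 3, products 0 (Δn_gas = -3). Expansion shifts the system toward the side with more moles of gas — to the left.
The individual effects push in opposite directions; without quantitative information the net direction cannot be determined.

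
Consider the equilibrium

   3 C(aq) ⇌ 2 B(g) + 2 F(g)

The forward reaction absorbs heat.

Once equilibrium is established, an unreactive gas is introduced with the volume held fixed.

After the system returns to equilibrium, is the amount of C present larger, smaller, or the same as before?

At constant volume, adding an inert gas leaves every reacting species' partial pressure unchanged, so Q is unchanged — no shift from this change.
No net shift occurs, so the amount of C is unchanged.

unchanged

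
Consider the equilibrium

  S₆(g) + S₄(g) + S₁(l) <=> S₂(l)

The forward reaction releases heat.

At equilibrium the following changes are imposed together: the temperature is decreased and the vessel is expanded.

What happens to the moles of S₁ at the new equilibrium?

cannot be determined

The forward reaction is exothermic. Lowering T favours the exothermic direction — shift to the right.
Gas moles: reactants 2, products 0 (Δn_gas = -2). Expansion shifts the system toward the side with more moles of gas — to the left.
The two effects oppose each other, so the net shift — and hence the change in S₁ — cannot be determined from the given information.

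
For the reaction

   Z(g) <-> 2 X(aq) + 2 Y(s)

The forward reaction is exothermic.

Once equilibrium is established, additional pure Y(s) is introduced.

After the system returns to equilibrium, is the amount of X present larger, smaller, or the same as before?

unchanged

Y is a pure solid; its activity is 1 regardless of amount, so Q is unaffected — no shift from this change.
No net shift occurs, so the amount of X is unchanged.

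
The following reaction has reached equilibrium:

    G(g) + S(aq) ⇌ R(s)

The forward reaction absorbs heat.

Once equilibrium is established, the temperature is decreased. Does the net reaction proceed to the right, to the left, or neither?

The forward reaction is endothermic. Lowering T favours the exothermic direction — shift to the left.

left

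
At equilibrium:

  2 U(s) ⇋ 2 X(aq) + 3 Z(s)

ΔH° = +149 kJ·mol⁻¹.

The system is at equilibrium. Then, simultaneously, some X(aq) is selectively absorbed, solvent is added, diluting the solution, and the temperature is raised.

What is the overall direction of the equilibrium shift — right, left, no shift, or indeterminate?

Removing X (aq), a product, drives the reaction to the right.
Dilution lowers every aqueous concentration by the same factor. Δn_aq = 2 − 0 = +2, so the system shifts toward the side with more dissolved moles — to the right.
The forward reaction is endothermic. Raising T favours the endothermic direction — shift to the right.
All effects act in the same direction — net shift to the right.

right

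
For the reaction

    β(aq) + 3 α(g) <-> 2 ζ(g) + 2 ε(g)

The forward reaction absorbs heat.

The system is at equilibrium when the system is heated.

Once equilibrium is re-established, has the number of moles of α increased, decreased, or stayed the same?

The forward reaction is endothermic. Raising T favours the endothermic direction — shift to the right.
The net shift is to the right. α is a reactant, so its amount decreases.

decreases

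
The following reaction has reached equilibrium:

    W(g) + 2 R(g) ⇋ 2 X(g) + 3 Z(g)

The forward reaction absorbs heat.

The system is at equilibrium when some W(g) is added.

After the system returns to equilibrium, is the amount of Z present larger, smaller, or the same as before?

Adding W (g), a reactant, drives the reaction to the right.
The net shift is to the right. Z is a product, so its amount increases.

increases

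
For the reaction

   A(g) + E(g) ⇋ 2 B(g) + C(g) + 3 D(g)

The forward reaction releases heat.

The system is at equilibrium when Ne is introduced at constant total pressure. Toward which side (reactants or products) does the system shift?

right

Adding inert gas at constant total pressure expands the volume and lowers every reacting partial pressure. With Δn_gas = 6 − 2 = +4, Q moves away from K toward the side with fewer gas moles, so the system shifts toward the side with more gas moles — to the right.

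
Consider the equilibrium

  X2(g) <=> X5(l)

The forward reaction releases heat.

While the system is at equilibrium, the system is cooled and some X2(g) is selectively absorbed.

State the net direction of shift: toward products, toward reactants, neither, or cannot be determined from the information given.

cannot be determined

The forward reaction is exothermic. Lowering T favours the exothermic direction — shift to the right.
Removing X2 (g), a reactant, drives the reaction to the left.
The individual effects push in opposite directions; without quantitative information the net direction cannot be determined.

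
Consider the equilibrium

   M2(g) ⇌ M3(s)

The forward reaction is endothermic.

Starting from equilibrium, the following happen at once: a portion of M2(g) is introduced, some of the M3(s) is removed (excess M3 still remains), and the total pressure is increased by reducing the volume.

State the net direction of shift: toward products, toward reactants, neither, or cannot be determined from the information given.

Adding M2 (g), a reactant, drives the reaction to the right.
M3 is a pure solid; its activity is 1 regardless of amount, so Q is unaffected — no shift from this change.
Gas moles: reactants 1, products 0 (Δn_gas = -1). Compression shifts the system toward the side with fewer moles of gas — to the right.
Only the nonzero effect(s) matter; the net shift is to the right.

right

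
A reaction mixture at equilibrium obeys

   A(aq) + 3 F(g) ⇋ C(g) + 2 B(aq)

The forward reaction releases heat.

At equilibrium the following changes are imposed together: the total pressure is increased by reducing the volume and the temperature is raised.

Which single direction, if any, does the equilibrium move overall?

Gas moles: reactants 3, products 1 (Δn_gas = -2). Compression shifts the system toward the side with fewer moles of gas — to the right.
The forward reaction is exothermic. Raising T favours the endothermic direction — shift to the left.
The individual effects push in opposite directions; without quantitative information the net direction cannot be determined.

cannot be determined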